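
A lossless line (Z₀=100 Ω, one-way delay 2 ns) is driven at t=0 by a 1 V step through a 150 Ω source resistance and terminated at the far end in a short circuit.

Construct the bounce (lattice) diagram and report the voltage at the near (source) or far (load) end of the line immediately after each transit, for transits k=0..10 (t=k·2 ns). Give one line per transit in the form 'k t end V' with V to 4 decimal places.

Γ_L=-1.000000, Γ_S=0.200000; launch V₁=1·100/250=0.400000
k=0 src: V=0.4000
k=1 load: inc=0.400000, refl=0.400000·-1.000000=-0.4000; V=0.000000+0.400000+-0.400000=0.0000
k=2 src: inc=-0.400000, refl=-0.400000·0.200000=-0.0800; V=0.400000+-0.400000+-0.080000=-0.0800
k=3 load: inc=-0.080000, refl=-0.080000·-1.000000=0.0800; V=0.000000+-0.080000+0.080000=0.0000
k=4 src: inc=0.080000, refl=0.080000·0.200000=0.0160; V=-0.080000+0.080000+0.016000=0.0160
k=5 load: inc=0.016000, refl=0.016000·-1.000000=-0.0160; V=0.000000+0.016000+-0.016000=0.0000
k=6 src: inc=-0.016000, refl=-0.016000·0.200000=-0.0032; V=0.016000+-0.016000+-0.003200=-0.0032
k=7 load: inc=-0.003200, refl=-0.003200·-1.000000=0.0032; V=0.000000+-0.003200+0.003200=0.0000
k=8 src: inc=0.003200, refl=0.003200·0.200000=0.0006; V=-0.003200+0.003200+0.000640=0.0006
k=9 load: inc=0.000640, refl=0.000640·-1.000000=-0.0006; V=0.000000+0.000640+-0.000640=0.0000
k=10 src: inc=-0.000640, refl=-0.000640·0.200000=-0.0001; V=0.000640+-0.000640+-0.000128=-0.0001

0 0 source 0.4000
1 2 load 0.0000
2 4 source -0.0800
3 6 load 0.0000
4 8 source 0.0160
5 10 load 0.0000
6 12 source -0.0032
7 14 load 0.0000
8 16 source 0.0006
9 18 load 0.0000
10 20 source -0.0001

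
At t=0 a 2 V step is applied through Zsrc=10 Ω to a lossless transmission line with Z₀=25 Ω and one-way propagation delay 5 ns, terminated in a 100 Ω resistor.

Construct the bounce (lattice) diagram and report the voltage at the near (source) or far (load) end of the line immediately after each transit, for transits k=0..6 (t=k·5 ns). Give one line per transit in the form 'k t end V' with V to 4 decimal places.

0 0 source 1.4286
1 5 load 2.2857
2 10 source 1.9184
3 15 load 1.6980
4 20 source 1.7924
5 25 load 1.8491
6 30 source 1.8248

Γ_L=0.600000, Γ_S=-0.428571; launch V₁=2·25/35=1.428571
k=0 src: V=1.4286
k=1 load: inc=1.428571, refl=1.428571·0.600000=0.8571; V=0.000000+1.428571+0.857143=2.2857
k=2 src: inc=0.857143, refl=0.857143·-0.428571=-0.3673; V=1.428571+0.857143+-0.367347=1.9184
k=3 load: inc=-0.367347, refl=-0.367347·0.600000=-0.2204; V=2.285714+-0.367347+-0.220408=1.6980
k=4 src: inc=-0.220408, refl=-0.220408·-0.428571=0.0945; V=1.918367+-0.220408+0.094461=1.7924
k=5 load: inc=0.094461, refl=0.094461·0.600000=0.0567; V=1.697959+0.094461+0.056676=1.8491
k=6 src: inc=0.056676, refl=0.056676·-0.428571=-0.0243; V=1.792420+0.056676+-0.024290=1.8248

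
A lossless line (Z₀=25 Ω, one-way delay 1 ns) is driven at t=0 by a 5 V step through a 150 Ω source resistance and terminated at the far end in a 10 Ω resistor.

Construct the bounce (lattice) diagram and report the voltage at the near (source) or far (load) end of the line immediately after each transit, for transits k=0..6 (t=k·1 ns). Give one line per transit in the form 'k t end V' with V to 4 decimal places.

0 0 source 0.7143
1 1 load 0.4082
2 2 source 0.1895
3 3 load 0.2832
4 4 source 0.3502
5 5 load 0.3215
6 6 source 0.3010

Γ_L=-0.428571, Γ_S=0.714286; launch V₁=5·25/175=0.714286
k=0 src: V=0.7143
k=1 load: inc=0.714286, refl=0.714286·-0.428571=-0.3061; V=0.000000+0.714286+-0.306122=0.4082
k=2 src: inc=-0.306122, refl=-0.306122·0.714286=-0.2187; V=0.714286+-0.306122+-0.218659=0.1895
k=3 load: inc=-0.218659, refl=-0.218659·-0.428571=0.0937; V=0.408163+-0.218659+0.093711=0.2832
k=4 src: inc=0.093711, refl=0.093711·0.714286=0.0669; V=0.189504+0.093711+0.066936=0.3502
k=5 load: inc=0.066936, refl=0.066936·-0.428571=-0.0287; V=0.283215+0.066936+-0.028687=0.3215
k=6 src: inc=-0.028687, refl=-0.028687·0.714286=-0.0205; V=0.350152+-0.028687+-0.020491=0.3010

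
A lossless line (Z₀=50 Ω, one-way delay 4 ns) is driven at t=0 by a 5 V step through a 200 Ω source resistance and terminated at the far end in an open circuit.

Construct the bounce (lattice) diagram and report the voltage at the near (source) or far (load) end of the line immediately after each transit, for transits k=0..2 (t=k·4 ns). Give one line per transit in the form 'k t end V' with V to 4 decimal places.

Γ_L=1.000000, Γ_S=0.600000; launch V₁=5·50/250=1.000000
k=0 src: V=1.0000
k=1 load: inc=1.000000, refl=1.000000·1.000000=1.0000; V=0.000000+1.000000+1.000000=2.0000
k=2 src: inc=1.000000, refl=1.000000·0.600000=0.6000; V=1.000000+1.000000+0.600000=2.6000

0 0 source 1.0000
1 4 load 2.0000
2 8 source 2.6000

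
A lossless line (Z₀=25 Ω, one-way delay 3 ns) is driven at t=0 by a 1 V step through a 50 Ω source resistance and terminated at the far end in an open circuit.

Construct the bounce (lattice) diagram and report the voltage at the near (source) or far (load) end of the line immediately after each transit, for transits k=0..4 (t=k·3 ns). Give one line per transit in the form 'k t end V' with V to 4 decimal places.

0 0 source 0.3333
1 3 load 0.6667
2 6 source 0.7778
3 9 load 0.8889
4 12 source 0.9259

Γ_L=1.000000, Γ_S=0.333333; launch V₁=1·25/75=0.333333
k=0 src: V=0.3333
k=1 load: inc=0.333333, refl=0.333333·1.000000=0.3333; V=0.000000+0.333333+0.333333=0.6667
k=2 src: inc=0.333333, refl=0.333333·0.333333=0.1111; V=0.333333+0.333333+0.111111=0.7778
k=3 load: inc=0.111111, refl=0.111111·1.000000=0.1111; V=0.666667+0.111111+0.111111=0.8889
k=4 src: inc=0.111111, refl=0.111111·0.333333=0.0370; V=0.777778+0.111111+0.037037=0.9259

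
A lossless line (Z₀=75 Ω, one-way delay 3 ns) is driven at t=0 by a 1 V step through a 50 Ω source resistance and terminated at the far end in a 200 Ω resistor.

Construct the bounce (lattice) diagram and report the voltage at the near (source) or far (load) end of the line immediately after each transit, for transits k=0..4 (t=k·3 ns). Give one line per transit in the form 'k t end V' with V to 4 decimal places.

Γ_L=0.454545, Γ_S=-0.200000; launch V₁=1·75/125=0.600000
k=0 src: V=0.6000
k=1 load: inc=0.600000, refl=0.600000·0.454545=0.2727; V=0.000000+0.600000+0.272727=0.8727
k=2 src: inc=0.272727, refl=0.272727·-0.200000=-0.0545; V=0.600000+0.272727+-0.054545=0.8182
k=3 load: inc=-0.054545, refl=-0.054545·0.454545=-0.0248; V=0.872727+-0.054545+-0.024793=0.7934
k=4 src: inc=-0.024793, refl=-0.024793·-0.200000=0.0050; V=0.818182+-0.024793+0.004959=0.7983

0 0 source 0.6000
1 3 load 0.8727
2 6 source 0.8182
3 9 load 0.7934
4 12 source 0.7983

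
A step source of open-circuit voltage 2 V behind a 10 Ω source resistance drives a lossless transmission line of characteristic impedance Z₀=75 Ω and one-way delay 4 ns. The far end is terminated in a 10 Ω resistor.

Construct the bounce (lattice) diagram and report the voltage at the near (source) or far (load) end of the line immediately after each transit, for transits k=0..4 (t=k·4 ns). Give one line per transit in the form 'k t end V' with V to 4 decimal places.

Γ_L=-0.764706, Γ_S=-0.764706; launch V₁=2·75/85=1.764706
k=0 src: V=1.7647
k=1 load: inc=1.764706, refl=1.764706·-0.764706=-1.3495; V=0.000000+1.764706+-1.349481=0.4152
k=2 src: inc=-1.349481, refl=-1.349481·-0.764706=1.0320; V=1.764706+-1.349481+1.031956=1.4472
k=3 load: inc=1.031956, refl=1.031956·-0.764706=-0.7891; V=0.415225+1.031956+-0.789143=0.6580
k=4 src: inc=-0.789143, refl=-0.789143·-0.764706=0.6035; V=1.447181+-0.789143+0.603462=1.2615

0 0 source 1.7647
1 4 load 0.4152
2 8 source 1.4472
3 12 load 0.6580
4 16 source 1.2615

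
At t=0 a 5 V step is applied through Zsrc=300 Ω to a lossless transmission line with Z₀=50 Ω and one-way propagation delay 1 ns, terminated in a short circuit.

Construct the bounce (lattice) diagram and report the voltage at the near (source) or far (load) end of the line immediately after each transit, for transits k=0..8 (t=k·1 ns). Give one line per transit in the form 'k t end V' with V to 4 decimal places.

Γ_L=-1.000000, Γ_S=0.714286; launch V₁=5·50/350=0.714286
k=0 src: V=0.7143
k=1 load: inc=0.714286, refl=0.714286·-1.000000=-0.7143; V=0.000000+0.714286+-0.714286=0.0000
k=2 src: inc=-0.714286, refl=-0.714286·0.714286=-0.5102; V=0.714286+-0.714286+-0.510204=-0.5102
k=3 load: inc=-0.510204, refl=-0.510204·-1.000000=0.5102; V=0.000000+-0.510204+0.510204=0.0000
k=4 src: inc=0.510204, refl=0.510204·0.714286=0.3644; V=-0.510204+0.510204+0.364431=0.3644
k=5 load: inc=0.364431, refl=0.364431·-1.000000=-0.3644; V=0.000000+0.364431+-0.364431=0.0000
k=6 src: inc=-0.364431, refl=-0.364431·0.714286=-0.2603; V=0.364431+-0.364431+-0.260308=-0.2603
k=7 load: inc=-0.260308, refl=-0.260308·-1.000000=0.2603; V=0.000000+-0.260308+0.260308=0.0000
k=8 src: inc=0.260308, refl=0.260308·0.714286=0.1859; V=-0.260308+0.260308+0.185934=0.1859

0 0 source 0.7143
1 1 load 0.0000
2 2 source -0.5102
3 3 load 0.0000
4 4 source 0.3644
5 5 load 0.0000
6 6 source -0.2603
7 7 load 0.0000
8 8 source 0.1859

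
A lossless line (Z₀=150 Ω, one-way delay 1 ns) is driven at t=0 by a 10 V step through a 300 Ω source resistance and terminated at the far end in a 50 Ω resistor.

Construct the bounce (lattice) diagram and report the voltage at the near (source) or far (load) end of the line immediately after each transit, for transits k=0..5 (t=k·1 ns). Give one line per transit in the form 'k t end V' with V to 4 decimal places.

0 0 source 3.3333
1 1 load 1.6667
2 2 source 1.1111
3 3 load 1.3889
4 4 source 1.4815
5 5 load 1.4352

Γ_L=-0.500000, Γ_S=0.333333; launch V₁=10·150/450=3.333333
k=0 src: V=3.3333
k=1 load: inc=3.333333, refl=3.333333·-0.500000=-1.6667; V=0.000000+3.333333+-1.666667=1.6667
k=2 src: inc=-1.666667, refl=-1.666667·0.333333=-0.5556; V=3.333333+-1.666667+-0.555556=1.1111
k=3 load: inc=-0.555556, refl=-0.555556·-0.500000=0.2778; V=1.666667+-0.555556+0.277778=1.3889
k=4 src: inc=0.277778, refl=0.277778·0.333333=0.0926; V=1.111111+0.277778+0.092593=1.4815
k=5 load: inc=0.092593, refl=0.092593·-0.500000=-0.0463; V=1.388889+0.092593+-0.046296=1.4352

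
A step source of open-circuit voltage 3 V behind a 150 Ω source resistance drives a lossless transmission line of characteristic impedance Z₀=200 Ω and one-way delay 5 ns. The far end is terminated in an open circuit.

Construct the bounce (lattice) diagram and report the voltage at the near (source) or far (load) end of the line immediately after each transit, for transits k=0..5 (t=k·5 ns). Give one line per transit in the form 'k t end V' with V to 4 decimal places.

Γ_L=1.000000, Γ_S=-0.142857; launch V₁=3·200/350=1.714286
k=0 src: V=1.7143
k=1 load: inc=1.714286, refl=1.714286·1.000000=1.7143; V=0.000000+1.714286+1.714286=3.4286
k=2 src: inc=1.714286, refl=1.714286·-0.142857=-0.2449; V=1.714286+1.714286+-0.244898=3.1837
k=3 load: inc=-0.244898, refl=-0.244898·1.000000=-0.2449; V=3.428571+-0.244898+-0.244898=2.9388
k=4 src: inc=-0.244898, refl=-0.244898·-0.142857=0.0350; V=3.183673+-0.244898+0.034985=2.9738
k=5 load: inc=0.034985, refl=0.034985·1.000000=0.0350; V=2.938776+0.034985+0.034985=3.0087

0 0 source 1.7143
1 5 load 3.4286
2 10 source 3.1837
3 15 load 2.9388
4 20 source 2.9738
5 25 load 3.0087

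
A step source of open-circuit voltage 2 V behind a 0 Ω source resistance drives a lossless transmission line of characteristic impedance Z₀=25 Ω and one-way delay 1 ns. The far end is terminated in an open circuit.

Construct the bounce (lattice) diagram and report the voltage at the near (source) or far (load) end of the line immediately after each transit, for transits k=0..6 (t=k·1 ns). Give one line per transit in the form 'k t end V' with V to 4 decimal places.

0 0 source 2.0000
1 1 load 4.0000
2 2 source 2.0000
3 3 load 0.0000
4 4 source 2.0000
5 5 load 4.0000
6 6 source 2.0000

Γ_L=1.000000, Γ_S=-1.000000; launch V₁=2·25/25=2.000000
k=0 src: V=2.0000
k=1 load: inc=2.000000, refl=2.000000·1.000000=2.0000; V=0.000000+2.000000+2.000000=4.0000
k=2 src: inc=2.000000, refl=2.000000·-1.000000=-2.0000; V=2.000000+2.000000+-2.000000=2.0000
k=3 load: inc=-2.000000, refl=-2.000000·1.000000=-2.0000; V=4.000000+-2.000000+-2.000000=0.0000
k=4 src: inc=-2.000000, refl=-2.000000·-1.000000=2.0000; V=2.000000+-2.000000+2.000000=2.0000
k=5 load: inc=2.000000, refl=2.000000·1.000000=2.0000; V=0.000000+2.000000+2.000000=4.0000
k=6 src: inc=2.000000, refl=2.000000·-1.000000=-2.0000; V=2.000000+2.000000+-2.000000=2.0000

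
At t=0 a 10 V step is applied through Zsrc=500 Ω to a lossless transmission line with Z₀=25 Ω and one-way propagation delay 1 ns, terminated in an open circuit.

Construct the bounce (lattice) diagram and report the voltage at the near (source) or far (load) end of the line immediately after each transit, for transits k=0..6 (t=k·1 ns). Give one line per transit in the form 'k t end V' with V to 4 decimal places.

0 0 source 0.4762
1 1 load 0.9524
2 2 source 1.3832
3 3 load 1.8141
4 4 source 2.2039
5 5 load 2.5937
6 6 source 2.9464

Γ_L=1.000000, Γ_S=0.904762; launch V₁=10·25/525=0.476190
k=0 src: V=0.4762
k=1 load: inc=0.476190, refl=0.476190·1.000000=0.4762; V=0.000000+0.476190+0.476190=0.9524
k=2 src: inc=0.476190, refl=0.476190·0.904762=0.4308; V=0.476190+0.476190+0.430839=1.3832
k=3 load: inc=0.430839, refl=0.430839·1.000000=0.4308; V=0.952381+0.430839+0.430839=1.8141
k=4 src: inc=0.430839, refl=0.430839·0.904762=0.3898; V=1.383220+0.430839+0.389807=2.2039
k=5 load: inc=0.389807, refl=0.389807·1.000000=0.3898; V=1.814059+0.389807+0.389807=2.5937
k=6 src: inc=0.389807, refl=0.389807·0.904762=0.3527; V=2.203866+0.389807+0.352682=2.9464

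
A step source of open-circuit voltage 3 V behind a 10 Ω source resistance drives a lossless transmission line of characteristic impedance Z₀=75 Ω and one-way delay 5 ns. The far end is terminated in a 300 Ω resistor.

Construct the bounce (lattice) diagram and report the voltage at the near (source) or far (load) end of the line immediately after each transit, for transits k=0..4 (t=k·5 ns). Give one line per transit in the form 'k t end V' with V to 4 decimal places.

Γ_L=0.600000, Γ_S=-0.764706; launch V₁=3·75/85=2.647059
k=0 src: V=2.6471
k=1 load: inc=2.647059, refl=2.647059·0.600000=1.5882; V=0.000000+2.647059+1.588235=4.2353
k=2 src: inc=1.588235, refl=1.588235·-0.764706=-1.2145; V=2.647059+1.588235+-1.214533=3.0208
k=3 load: inc=-1.214533, refl=-1.214533·0.600000=-0.7287; V=4.235294+-1.214533+-0.728720=2.2920
k=4 src: inc=-0.728720, refl=-0.728720·-0.764706=0.5573; V=3.020761+-0.728720+0.557256=2.8493

0 0 source 2.6471
1 5 load 4.2353
2 10 source 3.0208
3 15 load 2.2920
4 20 source 2.8493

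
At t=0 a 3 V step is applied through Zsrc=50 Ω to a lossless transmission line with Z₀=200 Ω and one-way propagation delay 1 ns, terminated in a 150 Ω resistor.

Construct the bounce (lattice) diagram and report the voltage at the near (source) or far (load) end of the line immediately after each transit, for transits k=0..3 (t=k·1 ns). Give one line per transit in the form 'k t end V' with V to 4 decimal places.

0 0 source 2.4000
1 1 load 2.0571
2 2 source 2.2629
3 3 load 2.2335

Γ_L=-0.142857, Γ_S=-0.600000; launch V₁=3·200/250=2.400000
k=0 src: V=2.4000
k=1 load: inc=2.400000, refl=2.400000·-0.142857=-0.3429; V=0.000000+2.400000+-0.342857=2.0571
k=2 src: inc=-0.342857, refl=-0.342857·-0.600000=0.2057; V=2.400000+-0.342857+0.205714=2.2629
k=3 load: inc=0.205714, refl=0.205714·-0.142857=-0.0294; V=2.057143+0.205714+-0.029388=2.2335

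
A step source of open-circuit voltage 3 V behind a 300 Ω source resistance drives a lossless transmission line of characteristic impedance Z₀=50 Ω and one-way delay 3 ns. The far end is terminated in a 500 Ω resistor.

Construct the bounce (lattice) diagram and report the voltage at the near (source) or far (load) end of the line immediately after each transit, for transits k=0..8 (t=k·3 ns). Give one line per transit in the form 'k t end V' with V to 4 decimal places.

0 0 source 0.4286
1 3 load 0.7792
2 6 source 1.0297
3 9 load 1.2346
4 12 source 1.3810
5 15 load 1.5007
6 18 source 1.5863
7 21 load 1.6563
8 24 source 1.7063

Γ_L=0.818182, Γ_S=0.714286; launch V₁=3·50/350=0.428571
k=0 src: V=0.4286
k=1 load: inc=0.428571, refl=0.428571·0.818182=0.3506; V=0.000000+0.428571+0.350649=0.7792
k=2 src: inc=0.350649, refl=0.350649·0.714286=0.2505; V=0.428571+0.350649+0.250464=1.0297
k=3 load: inc=0.250464, refl=0.250464·0.818182=0.2049; V=0.779221+0.250464+0.204925=1.2346
k=4 src: inc=0.204925, refl=0.204925·0.714286=0.1464; V=1.029685+0.204925+0.146375=1.3810
k=5 load: inc=0.146375, refl=0.146375·0.818182=0.1198; V=1.234610+0.146375+0.119761=1.5007
k=6 src: inc=0.119761, refl=0.119761·0.714286=0.0855; V=1.380985+0.119761+0.085544=1.5863
k=7 load: inc=0.085544, refl=0.085544·0.818182=0.0700; V=1.500746+0.085544+0.069990=1.6563
k=8 src: inc=0.069990, refl=0.069990·0.714286=0.0500; V=1.586290+0.069990+0.049993=1.7063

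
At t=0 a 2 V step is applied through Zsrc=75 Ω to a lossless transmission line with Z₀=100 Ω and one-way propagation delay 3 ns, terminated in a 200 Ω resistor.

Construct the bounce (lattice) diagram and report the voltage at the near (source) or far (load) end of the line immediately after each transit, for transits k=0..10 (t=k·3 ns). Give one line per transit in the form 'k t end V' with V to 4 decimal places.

0 0 source 1.1429
1 3 load 1.5238
2 6 source 1.4694
3 9 load 1.4512
4 12 source 1.4538
5 15 load 1.4547
6 18 source 1.4546
7 21 load 1.4545
8 24 source 1.4545
9 27 load 1.4545
10 30 source 1.4545

Γ_L=0.333333, Γ_S=-0.142857; launch V₁=2·100/175=1.142857
k=0 src: V=1.1429
k=1 load: inc=1.142857, refl=1.142857·0.333333=0.3810; V=0.000000+1.142857+0.380952=1.5238
k=2 src: inc=0.380952, refl=0.380952·-0.142857=-0.0544; V=1.142857+0.380952+-0.054422=1.4694
k=3 load: inc=-0.054422, refl=-0.054422·0.333333=-0.0181; V=1.523810+-0.054422+-0.018141=1.4512
k=4 src: inc=-0.018141, refl=-0.018141·-0.142857=0.0026; V=1.469388+-0.018141+0.002592=1.4538
k=5 load: inc=0.002592, refl=0.002592·0.333333=0.0009; V=1.451247+0.002592+0.000864=1.4547
k=6 src: inc=0.000864, refl=0.000864·-0.142857=-0.0001; V=1.453839+0.000864+-0.000123=1.4546
k=7 load: inc=-0.000123, refl=-0.000123·0.333333=-0.0000; V=1.454703+-0.000123+-0.000041=1.4545
k=8 src: inc=-0.000041, refl=-0.000041·-0.142857=0.0000; V=1.454579+-0.000041+0.000006=1.4545
k=9 load: inc=0.000006, refl=0.000006·0.333333=0.0000; V=1.454538+0.000006+0.000002=1.4545
k=10 src: inc=0.000002, refl=0.000002·-0.142857=-0.0000; V=1.454544+0.000002+-0.000000=1.4545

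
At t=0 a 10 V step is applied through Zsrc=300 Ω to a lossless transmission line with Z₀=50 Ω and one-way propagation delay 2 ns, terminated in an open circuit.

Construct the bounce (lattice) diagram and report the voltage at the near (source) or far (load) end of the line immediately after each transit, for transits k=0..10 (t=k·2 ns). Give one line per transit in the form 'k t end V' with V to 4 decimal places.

0 0 source 1.4286
1 2 load 2.8571
2 4 source 3.8776
3 6 load 4.8980
4 8 source 5.6268
5 10 load 6.3557
6 12 source 6.8763
7 14 load 7.3969
8 16 source 7.7688
9 18 load 8.1407
10 20 source 8.4063

Γ_L=1.000000, Γ_S=0.714286; launch V₁=10·50/350=1.428571
k=0 src: V=1.4286
k=1 load: inc=1.428571, refl=1.428571·1.000000=1.4286; V=0.000000+1.428571+1.428571=2.8571
k=2 src: inc=1.428571, refl=1.428571·0.714286=1.0204; V=1.428571+1.428571+1.020408=3.8776
k=3 load: inc=1.020408, refl=1.020408·1.000000=1.0204; V=2.857143+1.020408+1.020408=4.8980
k=4 src: inc=1.020408, refl=1.020408·0.714286=0.7289; V=3.877551+1.020408+0.728863=5.6268
k=5 load: inc=0.728863, refl=0.728863·1.000000=0.7289; V=4.897959+0.728863+0.728863=6.3557
k=6 src: inc=0.728863, refl=0.728863·0.714286=0.5206; V=5.626822+0.728863+0.520616=6.8763
k=7 load: inc=0.520616, refl=0.520616·1.000000=0.5206; V=6.355685+0.520616+0.520616=7.3969
k=8 src: inc=0.520616, refl=0.520616·0.714286=0.3719; V=6.876302+0.520616+0.371869=7.7688
k=9 load: inc=0.371869, refl=0.371869·1.000000=0.3719; V=7.396918+0.371869+0.371869=8.1407
k=10 src: inc=0.371869, refl=0.371869·0.714286=0.2656; V=7.768787+0.371869+0.265621=8.4063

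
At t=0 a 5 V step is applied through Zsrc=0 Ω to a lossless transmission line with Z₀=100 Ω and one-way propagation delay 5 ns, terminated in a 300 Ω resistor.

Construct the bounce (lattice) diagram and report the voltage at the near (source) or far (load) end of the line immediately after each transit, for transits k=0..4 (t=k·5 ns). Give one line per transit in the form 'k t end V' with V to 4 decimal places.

0 0 source 5.0000
1 5 load 7.5000
2 10 source 5.0000
3 15 load 3.7500
4 20 source 5.0000

Γ_L=0.500000, Γ_S=-1.000000; launch V₁=5·100/100=5.000000
k=0 src: V=5.0000
k=1 load: inc=5.000000, refl=5.000000·0.500000=2.5000; V=0.000000+5.000000+2.500000=7.5000
k=2 src: inc=2.500000, refl=2.500000·-1.000000=-2.5000; V=5.000000+2.500000+-2.500000=5.0000
k=3 load: inc=-2.500000, refl=-2.500000·0.500000=-1.2500; V=7.500000+-2.500000+-1.250000=3.7500
k=4 src: inc=-1.250000, refl=-1.250000·-1.000000=1.2500; V=5.000000+-1.250000+1.250000=5.0000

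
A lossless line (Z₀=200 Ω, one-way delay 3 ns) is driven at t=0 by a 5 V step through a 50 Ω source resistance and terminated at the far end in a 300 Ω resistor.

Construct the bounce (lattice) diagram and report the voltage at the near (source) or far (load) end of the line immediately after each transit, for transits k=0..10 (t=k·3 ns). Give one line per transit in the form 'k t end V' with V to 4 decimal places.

Γ_L=0.200000, Γ_S=-0.600000; launch V₁=5·200/250=4.000000
k=0 src: V=4.0000
k=1 load: inc=4.000000, refl=4.000000·0.200000=0.8000; V=0.000000+4.000000+0.800000=4.8000
k=2 src: inc=0.800000, refl=0.800000·-0.600000=-0.4800; V=4.000000+0.800000+-0.480000=4.3200
k=3 load: inc=-0.480000, refl=-0.480000·0.200000=-0.0960; V=4.800000+-0.480000+-0.096000=4.2240
k=4 src: inc=-0.096000, refl=-0.096000·-0.600000=0.0576; V=4.320000+-0.096000+0.057600=4.2816
k=5 load: inc=0.057600, refl=0.057600·0.200000=0.0115; V=4.224000+0.057600+0.011520=4.2931
k=6 src: inc=0.011520, refl=0.011520·-0.600000=-0.0069; V=4.281600+0.011520+-0.006912=4.2862
k=7 load: inc=-0.006912, refl=-0.006912·0.200000=-0.0014; V=4.293120+-0.006912+-0.001382=4.2848
k=8 src: inc=-0.001382, refl=-0.001382·-0.600000=0.0008; V=4.286208+-0.001382+0.000829=4.2857
k=9 load: inc=0.000829, refl=0.000829·0.200000=0.0002; V=4.284826+0.000829+0.000166=4.2858
k=10 src: inc=0.000166, refl=0.000166·-0.600000=-0.0001; V=4.285655+0.000166+-0.000100=4.2857

0 0 source 4.0000
1 3 load 4.8000
2 6 source 4.3200
3 9 load 4.2240
4 12 source 4.2816
5 15 load 4.2931
6 18 source 4.2862
7 21 load 4.2848
8 24 source 4.2857
9 27 load 4.2858
10 30 source 4.2857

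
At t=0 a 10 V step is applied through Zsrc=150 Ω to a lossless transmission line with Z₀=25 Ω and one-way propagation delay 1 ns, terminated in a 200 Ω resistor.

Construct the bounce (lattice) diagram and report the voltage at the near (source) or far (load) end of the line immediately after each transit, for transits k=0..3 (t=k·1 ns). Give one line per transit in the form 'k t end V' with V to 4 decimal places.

0 0 source 1.4286
1 1 load 2.5397
2 2 source 3.3333
3 3 load 3.9506

Γ_L=0.777778, Γ_S=0.714286; launch V₁=10·25/175=1.428571
k=0 src: V=1.4286
k=1 load: inc=1.428571, refl=1.428571·0.777778=1.1111; V=0.000000+1.428571+1.111111=2.5397
k=2 src: inc=1.111111, refl=1.111111·0.714286=0.7937; V=1.428571+1.111111+0.793651=3.3333
k=3 load: inc=0.793651, refl=0.793651·0.777778=0.6173; V=2.539683+0.793651+0.617284=3.9506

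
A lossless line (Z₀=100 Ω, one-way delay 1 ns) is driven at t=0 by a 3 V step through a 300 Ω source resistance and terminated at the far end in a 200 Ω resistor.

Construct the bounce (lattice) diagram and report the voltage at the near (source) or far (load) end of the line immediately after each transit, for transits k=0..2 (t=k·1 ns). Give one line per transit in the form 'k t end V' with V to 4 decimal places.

0 0 source 0.7500
1 1 load 1.0000
2 2 source 1.1250

Γ_L=0.333333, Γ_S=0.500000; launch V₁=3·100/400=0.750000
k=0 src: V=0.7500
k=1 load: inc=0.750000, refl=0.750000·0.333333=0.2500; V=0.000000+0.750000+0.250000=1.0000
k=2 src: inc=0.250000, refl=0.250000·0.500000=0.1250; V=0.750000+0.250000+0.125000=1.1250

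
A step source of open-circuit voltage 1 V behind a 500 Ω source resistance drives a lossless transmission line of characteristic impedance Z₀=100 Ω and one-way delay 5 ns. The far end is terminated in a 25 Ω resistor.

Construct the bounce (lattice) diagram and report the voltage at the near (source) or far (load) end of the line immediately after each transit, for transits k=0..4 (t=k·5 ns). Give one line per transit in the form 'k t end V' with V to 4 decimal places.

Γ_L=-0.600000, Γ_S=0.666667; launch V₁=1·100/600=0.166667
k=0 src: V=0.1667
k=1 load: inc=0.166667, refl=0.166667·-0.600000=-0.1000; V=0.000000+0.166667+-0.100000=0.0667
k=2 src: inc=-0.100000, refl=-0.100000·0.666667=-0.0667; V=0.166667+-0.100000+-0.066667=0.0000
k=3 load: inc=-0.066667, refl=-0.066667·-0.600000=0.0400; V=0.066667+-0.066667+0.040000=0.0400
k=4 src: inc=0.040000, refl=0.040000·0.666667=0.0267; V=0.000000+0.040000+0.026667=0.0667

0 0 source 0.1667
1 5 load 0.0667
2 10 source 0.0000
3 15 load 0.0400
4 20 source 0.0667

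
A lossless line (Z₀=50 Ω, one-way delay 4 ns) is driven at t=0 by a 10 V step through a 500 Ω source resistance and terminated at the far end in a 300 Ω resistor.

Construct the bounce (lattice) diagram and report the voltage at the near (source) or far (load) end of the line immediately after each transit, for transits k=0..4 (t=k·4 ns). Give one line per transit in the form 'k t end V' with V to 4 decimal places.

Γ_L=0.714286, Γ_S=0.818182; launch V₁=10·50/550=0.909091
k=0 src: V=0.9091
k=1 load: inc=0.909091, refl=0.909091·0.714286=0.6494; V=0.000000+0.909091+0.649351=1.5584
k=2 src: inc=0.649351, refl=0.649351·0.818182=0.5313; V=0.909091+0.649351+0.531287=2.0897
k=3 load: inc=0.531287, refl=0.531287·0.714286=0.3795; V=1.558442+0.531287+0.379491=2.4692
k=4 src: inc=0.379491, refl=0.379491·0.818182=0.3105; V=2.089728+0.379491+0.310492=2.7797

0 0 source 0.9091
1 4 load 1.5584
2 8 source 2.0897
3 12 load 2.4692
4 16 source 2.7797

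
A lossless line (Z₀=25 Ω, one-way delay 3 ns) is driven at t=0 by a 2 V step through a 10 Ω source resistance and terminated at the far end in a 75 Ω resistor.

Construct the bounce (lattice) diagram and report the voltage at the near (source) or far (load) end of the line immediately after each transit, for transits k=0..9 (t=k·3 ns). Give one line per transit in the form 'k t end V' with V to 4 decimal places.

0 0 source 1.4286
1 3 load 2.1429
2 6 source 1.8367
3 9 load 1.6837
4 12 source 1.7493
5 15 load 1.7821
6 18 source 1.7680
7 21 load 1.7610
8 24 source 1.7640
9 27 load 1.7655

Γ_L=0.500000, Γ_S=-0.428571; launch V₁=2·25/35=1.428571
k=0 src: V=1.4286
k=1 load: inc=1.428571, refl=1.428571·0.500000=0.7143; V=0.000000+1.428571+0.714286=2.1429
k=2 src: inc=0.714286, refl=0.714286·-0.428571=-0.3061; V=1.428571+0.714286+-0.306122=1.8367
k=3 load: inc=-0.306122, refl=-0.306122·0.500000=-0.1531; V=2.142857+-0.306122+-0.153061=1.6837
k=4 src: inc=-0.153061, refl=-0.153061·-0.428571=0.0656; V=1.836735+-0.153061+0.065598=1.7493
k=5 load: inc=0.065598, refl=0.065598·0.500000=0.0328; V=1.683673+0.065598+0.032799=1.7821
k=6 src: inc=0.032799, refl=0.032799·-0.428571=-0.0141; V=1.749271+0.032799+-0.014057=1.7680
k=7 load: inc=-0.014057, refl=-0.014057·0.500000=-0.0070; V=1.782070+-0.014057+-0.007028=1.7610
k=8 src: inc=-0.007028, refl=-0.007028·-0.428571=0.0030; V=1.768013+-0.007028+0.003012=1.7640
k=9 load: inc=0.003012, refl=0.003012·0.500000=0.0015; V=1.760985+0.003012+0.001506=1.7655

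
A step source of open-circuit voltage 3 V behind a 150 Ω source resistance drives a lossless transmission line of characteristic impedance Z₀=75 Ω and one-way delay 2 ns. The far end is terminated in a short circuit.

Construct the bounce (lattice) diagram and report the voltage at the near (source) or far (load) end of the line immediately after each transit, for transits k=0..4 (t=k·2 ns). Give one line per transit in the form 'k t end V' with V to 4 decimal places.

0 0 source 1.0000
1 2 load 0.0000
2 4 source -0.3333
3 6 load 0.0000
4 8 source 0.1111

Γ_L=-1.000000, Γ_S=0.333333; launch V₁=3·75/225=1.000000
k=0 src: V=1.0000
k=1 load: inc=1.000000, refl=1.000000·-1.000000=-1.0000; V=0.000000+1.000000+-1.000000=0.0000
k=2 src: inc=-1.000000, refl=-1.000000·0.333333=-0.3333; V=1.000000+-1.000000+-0.333333=-0.3333
k=3 load: inc=-0.333333, refl=-0.333333·-1.000000=0.3333; V=0.000000+-0.333333+0.333333=0.0000
k=4 src: inc=0.333333, refl=0.333333·0.333333=0.1111; V=-0.333333+0.333333+0.111111=0.1111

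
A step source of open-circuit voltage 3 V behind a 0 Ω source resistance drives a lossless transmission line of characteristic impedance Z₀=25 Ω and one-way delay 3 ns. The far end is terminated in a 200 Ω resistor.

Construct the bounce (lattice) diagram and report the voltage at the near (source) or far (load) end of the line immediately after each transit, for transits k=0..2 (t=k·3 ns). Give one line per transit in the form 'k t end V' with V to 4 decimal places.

0 0 source 3.0000
1 3 load 5.3333
2 6 source 3.0000

Γ_L=0.777778, Γ_S=-1.000000; launch V₁=3·25/25=3.000000
k=0 src: V=3.0000
k=1 load: inc=3.000000, refl=3.000000·0.777778=2.3333; V=0.000000+3.000000+2.333333=5.3333
k=2 src: inc=2.333333, refl=2.333333·-1.000000=-2.3333; V=3.000000+2.333333+-2.333333=3.0000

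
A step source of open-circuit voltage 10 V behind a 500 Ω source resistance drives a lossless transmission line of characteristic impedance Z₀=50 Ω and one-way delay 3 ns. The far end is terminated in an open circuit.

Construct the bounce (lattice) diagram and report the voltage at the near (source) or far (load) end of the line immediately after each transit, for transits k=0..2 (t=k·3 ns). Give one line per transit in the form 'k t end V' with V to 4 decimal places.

0 0 source 0.9091
1 3 load 1.8182
2 6 source 2.5620

Γ_L=1.000000, Γ_S=0.818182; launch V₁=10·50/550=0.909091
k=0 src: V=0.9091
k=1 load: inc=0.909091, refl=0.909091·1.000000=0.9091; V=0.000000+0.909091+0.909091=1.8182
k=2 src: inc=0.909091, refl=0.909091·0.818182=0.7438; V=0.909091+0.909091+0.743802=2.5620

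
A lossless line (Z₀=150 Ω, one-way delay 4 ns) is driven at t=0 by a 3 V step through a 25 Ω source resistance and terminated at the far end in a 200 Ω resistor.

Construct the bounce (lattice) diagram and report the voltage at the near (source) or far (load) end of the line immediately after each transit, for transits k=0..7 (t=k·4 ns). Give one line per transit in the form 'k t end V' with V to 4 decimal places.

Γ_L=0.142857, Γ_S=-0.714286; launch V₁=3·150/175=2.571429
k=0 src: V=2.5714
k=1 load: inc=2.571429, refl=2.571429·0.142857=0.3673; V=0.000000+2.571429+0.367347=2.9388
k=2 src: inc=0.367347, refl=0.367347·-0.714286=-0.2624; V=2.571429+0.367347+-0.262391=2.6764
k=3 load: inc=-0.262391, refl=-0.262391·0.142857=-0.0375; V=2.938776+-0.262391+-0.037484=2.6389
k=4 src: inc=-0.037484, refl=-0.037484·-0.714286=0.0268; V=2.676385+-0.037484+0.026775=2.6657
k=5 load: inc=0.026775, refl=0.026775·0.142857=0.0038; V=2.638900+0.026775+0.003825=2.6695
k=6 src: inc=0.003825, refl=0.003825·-0.714286=-0.0027; V=2.665675+0.003825+-0.002732=2.6668
k=7 load: inc=-0.002732, refl=-0.002732·0.142857=-0.0004; V=2.669500+-0.002732+-0.000390=2.6664

0 0 source 2.5714
1 4 load 2.9388
2 8 source 2.6764
3 12 load 2.6389
4 16 source 2.6657
5 20 load 2.6695
6 24 source 2.6668
7 28 load 2.6664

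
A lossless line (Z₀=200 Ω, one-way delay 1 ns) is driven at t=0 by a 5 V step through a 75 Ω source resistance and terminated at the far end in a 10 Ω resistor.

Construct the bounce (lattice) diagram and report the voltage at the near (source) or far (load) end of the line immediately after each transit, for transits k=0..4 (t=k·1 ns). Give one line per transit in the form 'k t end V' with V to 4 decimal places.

0 0 source 3.6364
1 1 load 0.3463
2 2 source 1.8418
3 3 load 0.4887
4 4 source 1.1038

Γ_L=-0.904762, Γ_S=-0.454545; launch V₁=5·200/275=3.636364
k=0 src: V=3.6364
k=1 load: inc=3.636364, refl=3.636364·-0.904762=-3.2900; V=0.000000+3.636364+-3.290043=0.3463
k=2 src: inc=-3.290043, refl=-3.290043·-0.454545=1.4955; V=3.636364+-3.290043+1.495474=1.8418
k=3 load: inc=1.495474, refl=1.495474·-0.904762=-1.3530; V=0.346320+1.495474+-1.353048=0.4887
k=4 src: inc=-1.353048, refl=-1.353048·-0.454545=0.6150; V=1.841795+-1.353048+0.615022=1.1038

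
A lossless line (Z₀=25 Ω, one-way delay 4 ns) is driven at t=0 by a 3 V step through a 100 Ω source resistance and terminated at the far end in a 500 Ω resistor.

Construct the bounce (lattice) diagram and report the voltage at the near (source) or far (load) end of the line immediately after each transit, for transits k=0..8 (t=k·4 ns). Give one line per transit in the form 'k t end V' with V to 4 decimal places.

0 0 source 0.6000
1 4 load 1.1429
2 8 source 1.4686
3 12 load 1.7633
4 16 source 1.9401
5 20 load 2.1001
6 24 source 2.1960
7 28 load 2.2829
8 32 source 2.3350

Γ_L=0.904762, Γ_S=0.600000; launch V₁=3·25/125=0.600000
k=0 src: V=0.6000
k=1 load: inc=0.600000, refl=0.600000·0.904762=0.5429; V=0.000000+0.600000+0.542857=1.1429
k=2 src: inc=0.542857, refl=0.542857·0.600000=0.3257; V=0.600000+0.542857+0.325714=1.4686
k=3 load: inc=0.325714, refl=0.325714·0.904762=0.2947; V=1.142857+0.325714+0.294694=1.7633
k=4 src: inc=0.294694, refl=0.294694·0.600000=0.1768; V=1.468571+0.294694+0.176816=1.9401
k=5 load: inc=0.176816, refl=0.176816·0.904762=0.1600; V=1.763265+0.176816+0.159977=2.1001
k=6 src: inc=0.159977, refl=0.159977·0.600000=0.0960; V=1.940082+0.159977+0.095986=2.1960
k=7 load: inc=0.095986, refl=0.095986·0.904762=0.0868; V=2.100058+0.095986+0.086844=2.2829
k=8 src: inc=0.086844, refl=0.086844·0.600000=0.0521; V=2.196044+0.086844+0.052107=2.3350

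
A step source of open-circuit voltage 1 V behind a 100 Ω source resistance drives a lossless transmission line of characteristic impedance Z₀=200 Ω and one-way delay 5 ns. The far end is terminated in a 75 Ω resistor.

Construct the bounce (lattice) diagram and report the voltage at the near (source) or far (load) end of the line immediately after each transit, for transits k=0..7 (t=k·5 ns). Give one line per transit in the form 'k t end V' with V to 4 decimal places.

0 0 source 0.6667
1 5 load 0.3636
2 10 source 0.4646
3 15 load 0.4187
4 20 source 0.4340
5 25 load 0.4271
6 30 source 0.4294
7 35 load 0.4283

Γ_L=-0.454545, Γ_S=-0.333333; launch V₁=1·200/300=0.666667
k=0 src: V=0.6667
k=1 load: inc=0.666667, refl=0.666667·-0.454545=-0.3030; V=0.000000+0.666667+-0.303030=0.3636
k=2 src: inc=-0.303030, refl=-0.303030·-0.333333=0.1010; V=0.666667+-0.303030+0.101010=0.4646
k=3 load: inc=0.101010, refl=0.101010·-0.454545=-0.0459; V=0.363636+0.101010+-0.045914=0.4187
k=4 src: inc=-0.045914, refl=-0.045914·-0.333333=0.0153; V=0.464646+-0.045914+0.015305=0.4340
k=5 load: inc=0.015305, refl=0.015305·-0.454545=-0.0070; V=0.418733+0.015305+-0.006957=0.4271
k=6 src: inc=-0.006957, refl=-0.006957·-0.333333=0.0023; V=0.434037+-0.006957+0.002319=0.4294
k=7 load: inc=0.002319, refl=0.002319·-0.454545=-0.0011; V=0.427081+0.002319+-0.001054=0.4283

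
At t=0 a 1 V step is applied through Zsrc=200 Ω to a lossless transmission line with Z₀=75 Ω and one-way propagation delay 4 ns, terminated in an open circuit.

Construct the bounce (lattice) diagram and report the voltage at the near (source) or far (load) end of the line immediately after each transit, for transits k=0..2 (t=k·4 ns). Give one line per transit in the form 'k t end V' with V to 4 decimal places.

0 0 source 0.2727
1 4 load 0.5455
2 8 source 0.6694

Γ_L=1.000000, Γ_S=0.454545; launch V₁=1·75/275=0.272727
k=0 src: V=0.2727
k=1 load: inc=0.272727, refl=0.272727·1.000000=0.2727; V=0.000000+0.272727+0.272727=0.5455
k=2 src: inc=0.272727, refl=0.272727·0.454545=0.1240; V=0.272727+0.272727+0.123967=0.6694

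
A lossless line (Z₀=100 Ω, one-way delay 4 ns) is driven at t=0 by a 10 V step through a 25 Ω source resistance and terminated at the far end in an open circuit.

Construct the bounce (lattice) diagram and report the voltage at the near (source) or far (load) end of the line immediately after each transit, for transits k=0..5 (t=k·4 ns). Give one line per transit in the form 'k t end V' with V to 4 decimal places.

Γ_L=1.000000, Γ_S=-0.600000; launch V₁=10·100/125=8.000000
k=0 src: V=8.0000
k=1 load: inc=8.000000, refl=8.000000·1.000000=8.0000; V=0.000000+8.000000+8.000000=16.0000
k=2 src: inc=8.000000, refl=8.000000·-0.600000=-4.8000; V=8.000000+8.000000+-4.800000=11.2000
k=3 load: inc=-4.800000, refl=-4.800000·1.000000=-4.8000; V=16.000000+-4.800000+-4.800000=6.4000
k=4 src: inc=-4.800000, refl=-4.800000·-0.600000=2.8800; V=11.200000+-4.800000+2.880000=9.2800
k=5 load: inc=2.880000, refl=2.880000·1.000000=2.8800; V=6.400000+2.880000+2.880000=12.1600

0 0 source 8.0000
1 4 load 16.0000
2 8 source 11.2000
3 12 load 6.4000
4 16 source 9.2800
5 20 load 12.1600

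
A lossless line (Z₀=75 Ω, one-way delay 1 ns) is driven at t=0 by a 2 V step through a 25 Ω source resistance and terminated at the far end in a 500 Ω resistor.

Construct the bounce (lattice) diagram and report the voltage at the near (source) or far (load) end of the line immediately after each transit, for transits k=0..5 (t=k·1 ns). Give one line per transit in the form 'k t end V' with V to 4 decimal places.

Γ_L=0.739130, Γ_S=-0.500000; launch V₁=2·75/100=1.500000
k=0 src: V=1.5000
k=1 load: inc=1.500000, refl=1.500000·0.739130=1.1087; V=0.000000+1.500000+1.108696=2.6087
k=2 src: inc=1.108696, refl=1.108696·-0.500000=-0.5543; V=1.500000+1.108696+-0.554348=2.0543
k=3 load: inc=-0.554348, refl=-0.554348·0.739130=-0.4097; V=2.608696+-0.554348+-0.409735=1.6446
k=4 src: inc=-0.409735, refl=-0.409735·-0.500000=0.2049; V=2.054348+-0.409735+0.204868=1.8495
k=5 load: inc=0.204868, refl=0.204868·0.739130=0.1514; V=1.644612+0.204868+0.151424=2.0009

0 0 source 1.5000
1 1 load 2.6087
2 2 source 2.0543
3 3 load 1.6446
4 4 source 1.8495
5 5 load 2.0009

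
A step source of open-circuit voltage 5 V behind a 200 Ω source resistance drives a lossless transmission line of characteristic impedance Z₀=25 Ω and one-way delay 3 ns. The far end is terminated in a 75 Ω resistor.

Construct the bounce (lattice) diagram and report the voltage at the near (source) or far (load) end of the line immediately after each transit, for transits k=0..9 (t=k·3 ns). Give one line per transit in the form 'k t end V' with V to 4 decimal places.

0 0 source 0.5556
1 3 load 0.8333
2 6 source 1.0494
3 9 load 1.1574
4 12 source 1.2414
5 15 load 1.2834
6 18 source 1.3161
7 21 load 1.3324
8 24 source 1.3452
9 27 load 1.3515

Γ_L=0.500000, Γ_S=0.777778; launch V₁=5·25/225=0.555556
k=0 src: V=0.5556
k=1 load: inc=0.555556, refl=0.555556·0.500000=0.2778; V=0.000000+0.555556+0.277778=0.8333
k=2 src: inc=0.277778, refl=0.277778·0.777778=0.2160; V=0.555556+0.277778+0.216049=1.0494
k=3 load: inc=0.216049, refl=0.216049·0.500000=0.1080; V=0.833333+0.216049+0.108025=1.1574
k=4 src: inc=0.108025, refl=0.108025·0.777778=0.0840; V=1.049383+0.108025+0.084019=1.2414
k=5 load: inc=0.084019, refl=0.084019·0.500000=0.0420; V=1.157407+0.084019+0.042010=1.2834
k=6 src: inc=0.042010, refl=0.042010·0.777778=0.0327; V=1.241427+0.042010+0.032674=1.3161
k=7 load: inc=0.032674, refl=0.032674·0.500000=0.0163; V=1.283436+0.032674+0.016337=1.3324
k=8 src: inc=0.016337, refl=0.016337·0.777778=0.0127; V=1.316110+0.016337+0.012707=1.3452
k=9 load: inc=0.012707, refl=0.012707·0.500000=0.0064; V=1.332447+0.012707+0.006353=1.3515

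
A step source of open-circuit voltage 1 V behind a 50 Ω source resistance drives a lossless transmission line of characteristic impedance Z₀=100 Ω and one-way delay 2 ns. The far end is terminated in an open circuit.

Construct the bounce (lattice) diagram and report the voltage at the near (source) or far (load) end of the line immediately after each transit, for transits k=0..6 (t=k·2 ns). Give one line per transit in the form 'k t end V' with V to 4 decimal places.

Γ_L=1.000000, Γ_S=-0.333333; launch V₁=1·100/150=0.666667
k=0 src: V=0.6667
k=1 load: inc=0.666667, refl=0.666667·1.000000=0.6667; V=0.000000+0.666667+0.666667=1.3333
k=2 src: inc=0.666667, refl=0.666667·-0.333333=-0.2222; V=0.666667+0.666667+-0.222222=1.1111
k=3 load: inc=-0.222222, refl=-0.222222·1.000000=-0.2222; V=1.333333+-0.222222+-0.222222=0.8889
k=4 src: inc=-0.222222, refl=-0.222222·-0.333333=0.0741; V=1.111111+-0.222222+0.074074=0.9630
k=5 load: inc=0.074074, refl=0.074074·1.000000=0.0741; V=0.888889+0.074074+0.074074=1.0370
k=6 src: inc=0.074074, refl=0.074074·-0.333333=-0.0247; V=0.962963+0.074074+-0.024691=1.0123

0 0 source 0.6667
1 2 load 1.3333
2 4 source 1.1111
3 6 load 0.8889
4 8 source 0.9630
5 10 load 1.0370
6 12 source 1.0123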